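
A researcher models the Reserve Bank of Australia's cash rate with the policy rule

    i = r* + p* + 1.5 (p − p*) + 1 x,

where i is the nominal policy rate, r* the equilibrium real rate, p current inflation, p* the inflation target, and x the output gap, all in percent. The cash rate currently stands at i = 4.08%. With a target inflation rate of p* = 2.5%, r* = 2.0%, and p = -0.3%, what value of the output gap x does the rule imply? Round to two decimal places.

1 x = 4.08 − 2.0 − 2.5 − 1.5 × ((-0.3) − 2.5) = 3.78
x = 3.78 / 1 = 3.78

3.78%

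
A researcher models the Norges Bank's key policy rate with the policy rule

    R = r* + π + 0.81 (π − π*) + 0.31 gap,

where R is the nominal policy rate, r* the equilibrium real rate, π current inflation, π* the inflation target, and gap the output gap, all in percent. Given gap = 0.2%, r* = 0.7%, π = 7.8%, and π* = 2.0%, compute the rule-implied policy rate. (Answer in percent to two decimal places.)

13.26%

R = 0.7 + 7.8 + 0.81 × (7.8 − 2.0) + 0.31 × 0.2
   = 0.7 + 7.8 + 4.698 + 0.062 = 13.26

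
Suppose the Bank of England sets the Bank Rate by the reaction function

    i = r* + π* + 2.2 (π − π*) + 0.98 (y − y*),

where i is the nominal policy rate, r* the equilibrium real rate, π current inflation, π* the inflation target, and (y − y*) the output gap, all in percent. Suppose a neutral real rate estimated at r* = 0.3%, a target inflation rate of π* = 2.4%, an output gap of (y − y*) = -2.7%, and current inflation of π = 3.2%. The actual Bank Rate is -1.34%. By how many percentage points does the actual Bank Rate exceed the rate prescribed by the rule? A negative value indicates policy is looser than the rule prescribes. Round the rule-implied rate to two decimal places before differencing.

i = 0.3 + 2.4 + 2.2 × (3.2 − 2.4) + 0.98 × (-2.7)
   = 0.3 + 2.4 + 1.76 − 2.646 = 1.81
Deviation = -1.34 − 1.81 = -3.15 pp.

-3.15 pp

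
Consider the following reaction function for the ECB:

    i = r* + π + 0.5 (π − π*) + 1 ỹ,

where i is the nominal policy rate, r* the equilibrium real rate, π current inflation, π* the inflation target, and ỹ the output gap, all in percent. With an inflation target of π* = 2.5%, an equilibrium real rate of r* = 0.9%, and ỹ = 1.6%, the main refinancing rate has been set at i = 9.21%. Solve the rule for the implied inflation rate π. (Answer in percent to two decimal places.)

Collecting π: i = r* + (1 + 0.5) π − 0.5 π* + 1 ỹ
1.5 π = 9.21 − 0.9 + 0.5 × 2.5 − 1 × 1.6 = 7.96
π = 7.96 / 1.5 = 5.31

5.31%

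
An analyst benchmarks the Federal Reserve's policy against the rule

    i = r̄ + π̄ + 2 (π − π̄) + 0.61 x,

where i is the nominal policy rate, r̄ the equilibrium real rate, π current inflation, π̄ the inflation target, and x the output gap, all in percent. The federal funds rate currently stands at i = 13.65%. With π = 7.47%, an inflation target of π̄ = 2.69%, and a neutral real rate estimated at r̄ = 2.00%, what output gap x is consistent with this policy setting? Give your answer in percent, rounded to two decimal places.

0.61 x = 13.65 − 2.00 − 2.69 − 2 × (7.47 − 2.69) = -0.6
x = -0.6 / 0.61 = -0.98

-0.98%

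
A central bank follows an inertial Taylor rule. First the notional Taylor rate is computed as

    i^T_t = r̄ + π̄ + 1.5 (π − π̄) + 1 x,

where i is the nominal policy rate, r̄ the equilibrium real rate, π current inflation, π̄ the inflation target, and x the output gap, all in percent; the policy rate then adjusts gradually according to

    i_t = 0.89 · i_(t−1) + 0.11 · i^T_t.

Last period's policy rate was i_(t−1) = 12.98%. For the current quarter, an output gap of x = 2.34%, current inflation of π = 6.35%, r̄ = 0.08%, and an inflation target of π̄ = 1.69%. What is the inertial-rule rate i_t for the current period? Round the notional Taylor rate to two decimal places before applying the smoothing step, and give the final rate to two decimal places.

i^T_t = 0.08 + 1.69 + 1.5 × (6.35 − 1.69) + 1 × 2.34
   = 0.08 + 1.69 + 6.99 + 2.34 = 11.10
i_t = 0.89 × 12.98 + 0.11 × 11.10 = 11.5522 + 1.221 = 12.77

12.77%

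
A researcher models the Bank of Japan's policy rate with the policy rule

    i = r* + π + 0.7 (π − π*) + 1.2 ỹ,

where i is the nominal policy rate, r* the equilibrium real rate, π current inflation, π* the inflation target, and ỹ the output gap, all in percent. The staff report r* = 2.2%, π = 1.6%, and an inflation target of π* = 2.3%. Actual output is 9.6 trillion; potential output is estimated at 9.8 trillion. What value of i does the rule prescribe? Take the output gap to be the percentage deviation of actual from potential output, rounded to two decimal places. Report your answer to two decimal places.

0.86%

Output gap = 100 × (9.6 − 9.8) / 9.8 = -2.04%.
i = 2.20 + 1.60 + 0.7 × (1.60 − 2.30) + 1.2 × (-2.04)
   = 2.20 + 1.6 − 0.49 − 2.448 = 0.86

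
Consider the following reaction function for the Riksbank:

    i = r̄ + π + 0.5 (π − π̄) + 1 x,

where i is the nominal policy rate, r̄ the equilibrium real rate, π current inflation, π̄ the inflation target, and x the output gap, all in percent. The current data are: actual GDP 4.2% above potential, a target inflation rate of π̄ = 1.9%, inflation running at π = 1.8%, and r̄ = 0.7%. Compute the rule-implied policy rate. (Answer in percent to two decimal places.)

6.65%

Output 4.2% above potential → x = 4.2.
i = 0.7 + 1.8 + 0.5 × (1.8 − 1.9) + 1 × 4.2
   = 0.7 + 1.8 − 0.05 + 4.2 = 6.65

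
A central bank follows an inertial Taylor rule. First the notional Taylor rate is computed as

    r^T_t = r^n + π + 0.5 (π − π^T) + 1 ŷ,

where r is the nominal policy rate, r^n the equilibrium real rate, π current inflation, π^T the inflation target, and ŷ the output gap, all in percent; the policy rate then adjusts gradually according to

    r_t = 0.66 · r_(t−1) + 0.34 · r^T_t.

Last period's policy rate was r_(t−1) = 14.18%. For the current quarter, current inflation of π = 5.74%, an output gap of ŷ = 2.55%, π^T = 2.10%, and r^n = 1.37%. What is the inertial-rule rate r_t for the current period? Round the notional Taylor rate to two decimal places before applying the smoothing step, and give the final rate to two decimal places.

13.26%

r^T_t = 1.37 + 5.74 + 0.5 × (5.74 − 2.10) + 1 × 2.55
   = 1.37 + 5.74 + 1.82 + 2.55 = 11.48
r_t = 0.66 × 14.18 + 0.34 × 11.48 = 9.3588 + 3.9032 = 13.26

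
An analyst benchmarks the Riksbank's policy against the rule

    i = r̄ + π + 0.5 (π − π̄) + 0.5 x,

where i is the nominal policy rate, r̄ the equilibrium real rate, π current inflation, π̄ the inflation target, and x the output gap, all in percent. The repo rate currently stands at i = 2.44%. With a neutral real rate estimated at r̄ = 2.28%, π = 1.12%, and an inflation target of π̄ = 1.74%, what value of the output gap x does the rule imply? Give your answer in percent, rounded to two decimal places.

0.5 x = 2.44 − 2.28 − 1.12 − 0.5 × (1.12 − 1.74) = -0.65
x = -0.65 / 0.5 = -1.30

-1.30%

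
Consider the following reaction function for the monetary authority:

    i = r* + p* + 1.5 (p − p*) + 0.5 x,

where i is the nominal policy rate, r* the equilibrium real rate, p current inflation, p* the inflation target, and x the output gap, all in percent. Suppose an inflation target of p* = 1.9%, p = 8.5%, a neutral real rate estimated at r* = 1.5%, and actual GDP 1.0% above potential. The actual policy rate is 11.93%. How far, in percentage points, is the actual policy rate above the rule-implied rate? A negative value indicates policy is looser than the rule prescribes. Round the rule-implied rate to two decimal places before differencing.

-1.87 pp

Output 1.0% above potential → x = 1.0.
i = 1.5 + 1.9 + 1.5 × (8.5 − 1.9) + 0.5 × 1.0
   = 1.5 + 1.9 + 9.9 + 0.5 = 13.80
Deviation = 11.93 − 13.80 = -1.87 pp.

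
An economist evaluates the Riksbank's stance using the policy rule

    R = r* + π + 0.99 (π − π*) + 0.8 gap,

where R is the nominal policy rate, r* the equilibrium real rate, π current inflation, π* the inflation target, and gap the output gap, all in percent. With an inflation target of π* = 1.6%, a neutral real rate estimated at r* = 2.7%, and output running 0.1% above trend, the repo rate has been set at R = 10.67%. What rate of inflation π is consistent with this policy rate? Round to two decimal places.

4.76%

Output 0.1% above potential → gap = 0.1.
Collecting π: R = r* + (1 + 0.99) π − 0.99 π* + 0.8 gap
1.99 π = 10.67 − 2.7 + 0.99 × 1.6 − 0.8 × 0.1 = 9.474
π = 9.474 / 1.99 = 4.76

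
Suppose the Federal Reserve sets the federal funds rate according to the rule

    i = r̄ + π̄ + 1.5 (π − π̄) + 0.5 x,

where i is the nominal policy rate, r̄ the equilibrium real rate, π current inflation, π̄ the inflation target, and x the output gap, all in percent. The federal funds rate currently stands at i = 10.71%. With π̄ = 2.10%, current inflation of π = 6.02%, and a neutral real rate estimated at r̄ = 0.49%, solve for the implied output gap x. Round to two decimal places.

4.48%

0.5 x = 10.71 − 0.49 − 2.10 − 1.5 × (6.02 − 2.10) = 2.24
x = 2.24 / 0.5 = 4.48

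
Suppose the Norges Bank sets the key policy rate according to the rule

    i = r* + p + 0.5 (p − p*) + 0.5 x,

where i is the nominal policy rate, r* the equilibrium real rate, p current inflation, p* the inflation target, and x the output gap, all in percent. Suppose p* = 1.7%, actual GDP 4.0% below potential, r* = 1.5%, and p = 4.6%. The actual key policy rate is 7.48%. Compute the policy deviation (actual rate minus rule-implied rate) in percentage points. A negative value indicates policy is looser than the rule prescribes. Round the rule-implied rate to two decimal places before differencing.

1.93 pp

Output 4.0% below potential → x = -4.0.
i = 1.5 + 4.6 + 0.5 × (4.6 − 1.7) + 0.5 × (-4.0)
   = 1.5 + 4.6 + 1.45 − 2 = 5.55
Deviation = 7.48 − 5.55 = 1.93 pp.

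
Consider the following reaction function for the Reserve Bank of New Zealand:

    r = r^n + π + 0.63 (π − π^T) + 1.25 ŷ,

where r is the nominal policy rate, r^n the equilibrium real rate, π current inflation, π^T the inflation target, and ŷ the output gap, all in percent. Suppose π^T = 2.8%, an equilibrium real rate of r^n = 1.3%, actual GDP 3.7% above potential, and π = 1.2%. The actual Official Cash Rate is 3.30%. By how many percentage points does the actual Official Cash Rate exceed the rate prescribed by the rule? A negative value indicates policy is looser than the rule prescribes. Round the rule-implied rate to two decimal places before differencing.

Output 3.7% above potential → ŷ = 3.7.
r = 1.3 + 1.2 + 0.63 × (1.2 − 2.8) + 1.25 × 3.7
   = 1.3 + 1.2 − 1.008 + 4.625 = 6.12
Deviation = 3.30 − 6.12 = -2.82 pp.

-2.82 pp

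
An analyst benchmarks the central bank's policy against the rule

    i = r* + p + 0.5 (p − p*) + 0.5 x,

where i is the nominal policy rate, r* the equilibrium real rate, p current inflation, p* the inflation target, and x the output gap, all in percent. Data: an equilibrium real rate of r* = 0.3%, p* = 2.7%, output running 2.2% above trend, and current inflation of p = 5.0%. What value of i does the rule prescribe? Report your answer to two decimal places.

Output 2.2% above potential → x = 2.2.
i = 0.3 + 5.0 + 0.5 × (5.0 − 2.7) + 0.5 × 2.2
   = 0.3 + 5 + 1.15 + 1.1 = 7.55

7.55%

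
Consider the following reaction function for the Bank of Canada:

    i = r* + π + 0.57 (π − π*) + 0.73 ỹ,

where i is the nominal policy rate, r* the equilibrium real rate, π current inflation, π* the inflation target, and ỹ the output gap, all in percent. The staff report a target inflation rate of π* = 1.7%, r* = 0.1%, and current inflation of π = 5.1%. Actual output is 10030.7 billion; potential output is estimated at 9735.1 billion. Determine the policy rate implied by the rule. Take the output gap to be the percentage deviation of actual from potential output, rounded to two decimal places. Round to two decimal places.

9.36%

Output gap = 100 × (10030.7 − 9735.1) / 9735.1 = 3.04%.
i = 0.10 + 5.10 + 0.57 × (5.10 − 1.70) + 0.73 × 3.04
   = 0.10 + 5.1 + 1.938 + 2.2192 = 9.36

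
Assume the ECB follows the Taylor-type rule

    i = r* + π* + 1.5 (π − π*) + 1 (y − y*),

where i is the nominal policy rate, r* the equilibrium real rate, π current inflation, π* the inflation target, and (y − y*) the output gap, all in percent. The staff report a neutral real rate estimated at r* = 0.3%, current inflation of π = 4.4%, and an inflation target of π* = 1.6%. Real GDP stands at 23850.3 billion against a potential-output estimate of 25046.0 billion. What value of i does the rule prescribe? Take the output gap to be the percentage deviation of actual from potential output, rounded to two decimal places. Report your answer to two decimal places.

Output gap = 100 × (23850.3 − 25046.0) / 25046.0 = -4.77%.
i = 0.30 + 1.60 + 1.5 × (4.40 − 1.60) + 1 × (-4.77)
   = 0.30 + 1.6 + 4.2 − 4.77 = 1.33

1.33%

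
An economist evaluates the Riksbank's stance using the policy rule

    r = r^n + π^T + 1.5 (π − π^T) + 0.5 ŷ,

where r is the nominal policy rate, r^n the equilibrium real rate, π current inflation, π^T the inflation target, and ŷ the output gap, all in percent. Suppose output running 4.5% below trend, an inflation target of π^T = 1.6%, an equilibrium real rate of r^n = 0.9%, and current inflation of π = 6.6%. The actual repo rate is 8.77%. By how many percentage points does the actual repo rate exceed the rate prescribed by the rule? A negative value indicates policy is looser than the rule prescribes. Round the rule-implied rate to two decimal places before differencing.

Output 4.5% below potential → ŷ = -4.5.
r = 0.9 + 1.6 + 1.5 × (6.6 − 1.6) + 0.5 × (-4.5)
   = 0.9 + 1.6 + 7.5 − 2.25 = 7.75
Deviation = 8.77 − 7.75 = 1.02 pp.

1.02 pp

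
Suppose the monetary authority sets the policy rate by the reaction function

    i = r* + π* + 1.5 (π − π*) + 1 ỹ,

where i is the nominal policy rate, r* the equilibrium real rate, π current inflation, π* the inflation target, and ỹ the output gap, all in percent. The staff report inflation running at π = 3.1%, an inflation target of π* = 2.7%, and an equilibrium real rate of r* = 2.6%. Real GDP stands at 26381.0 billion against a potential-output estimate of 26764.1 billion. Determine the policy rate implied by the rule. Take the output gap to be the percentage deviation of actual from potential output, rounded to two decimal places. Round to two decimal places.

Output gap = 100 × (26381.0 − 26764.1) / 26764.1 = -1.43%.
i = 2.60 + 2.70 + 1.5 × (3.10 − 2.70) + 1 × (-1.43)
   = 2.60 + 2.7 + 0.6 − 1.43 = 4.47

4.47%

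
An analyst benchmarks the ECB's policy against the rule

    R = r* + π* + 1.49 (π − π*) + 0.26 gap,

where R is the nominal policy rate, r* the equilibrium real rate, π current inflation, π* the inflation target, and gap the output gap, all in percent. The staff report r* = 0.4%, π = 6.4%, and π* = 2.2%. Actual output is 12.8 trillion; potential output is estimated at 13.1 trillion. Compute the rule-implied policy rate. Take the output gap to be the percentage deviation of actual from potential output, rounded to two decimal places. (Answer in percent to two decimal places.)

Output gap = 100 × (12.8 − 13.1) / 13.1 = -2.29%.
R = 0.40 + 2.20 + 1.49 × (6.40 − 2.20) + 0.26 × (-2.29)
   = 0.40 + 2.2 + 6.258 − 0.5954 = 8.26

8.26%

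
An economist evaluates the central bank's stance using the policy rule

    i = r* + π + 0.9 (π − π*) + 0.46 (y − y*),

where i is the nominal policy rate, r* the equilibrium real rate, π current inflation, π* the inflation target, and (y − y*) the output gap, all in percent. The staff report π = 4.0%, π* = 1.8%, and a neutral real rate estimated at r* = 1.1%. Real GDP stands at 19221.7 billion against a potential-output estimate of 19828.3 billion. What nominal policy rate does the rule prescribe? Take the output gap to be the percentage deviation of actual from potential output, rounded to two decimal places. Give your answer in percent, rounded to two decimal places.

Output gap = 100 × (19221.7 − 19828.3) / 19828.3 = -3.06%.
i = 1.10 + 4.00 + 0.9 × (4.00 − 1.80) + 0.46 × (-3.06)
   = 1.10 + 4 + 1.98 − 1.4076 = 5.67

5.67%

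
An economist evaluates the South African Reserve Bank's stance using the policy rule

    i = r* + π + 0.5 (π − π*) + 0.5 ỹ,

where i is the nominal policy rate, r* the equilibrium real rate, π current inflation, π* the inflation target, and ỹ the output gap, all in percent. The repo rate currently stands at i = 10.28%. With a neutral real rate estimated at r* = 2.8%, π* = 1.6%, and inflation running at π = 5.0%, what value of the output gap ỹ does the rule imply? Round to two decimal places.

0.5 ỹ = 10.28 − 2.8 − 5.0 − 0.5 × (5.0 − 1.6) = 0.78
ỹ = 0.78 / 0.5 = 1.56

1.56%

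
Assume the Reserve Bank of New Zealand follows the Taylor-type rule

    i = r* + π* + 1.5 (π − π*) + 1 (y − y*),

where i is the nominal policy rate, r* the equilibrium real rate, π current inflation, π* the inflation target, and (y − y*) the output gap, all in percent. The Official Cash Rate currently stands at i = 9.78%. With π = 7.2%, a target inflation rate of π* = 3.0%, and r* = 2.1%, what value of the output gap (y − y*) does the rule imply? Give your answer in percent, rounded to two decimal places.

-1.62%

1 (y − y*) = 9.78 − 2.1 − 3.0 − 1.5 × (7.2 − 3.0) = -1.62
(y − y*) = -1.62 / 1 = -1.62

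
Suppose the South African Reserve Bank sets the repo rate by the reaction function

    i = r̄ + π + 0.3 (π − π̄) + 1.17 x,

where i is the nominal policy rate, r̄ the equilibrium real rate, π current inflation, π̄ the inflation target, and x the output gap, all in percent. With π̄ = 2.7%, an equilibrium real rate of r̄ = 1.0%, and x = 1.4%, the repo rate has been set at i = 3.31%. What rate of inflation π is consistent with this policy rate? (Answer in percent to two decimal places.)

1.14%

Collecting π: i = r̄ + (1 + 0.3) π − 0.3 π̄ + 1.17 x
1.3 π = 3.31 − 1.0 + 0.3 × 2.7 − 1.17 × 1.4 = 1.482
π = 1.482 / 1.3 = 1.14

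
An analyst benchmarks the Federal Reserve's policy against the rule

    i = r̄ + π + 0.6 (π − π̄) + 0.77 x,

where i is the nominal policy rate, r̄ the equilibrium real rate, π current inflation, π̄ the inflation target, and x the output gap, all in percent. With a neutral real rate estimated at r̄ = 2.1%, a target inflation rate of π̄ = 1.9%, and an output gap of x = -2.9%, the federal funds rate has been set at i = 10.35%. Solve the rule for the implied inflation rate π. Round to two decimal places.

7.26%

Collecting π: i = r̄ + (1 + 0.6) π − 0.6 π̄ + 0.77 x
1.6 π = 10.35 − 2.1 + 0.6 × 1.9 − 0.77 × (-2.9) = 11.623
π = 11.623 / 1.6 = 7.26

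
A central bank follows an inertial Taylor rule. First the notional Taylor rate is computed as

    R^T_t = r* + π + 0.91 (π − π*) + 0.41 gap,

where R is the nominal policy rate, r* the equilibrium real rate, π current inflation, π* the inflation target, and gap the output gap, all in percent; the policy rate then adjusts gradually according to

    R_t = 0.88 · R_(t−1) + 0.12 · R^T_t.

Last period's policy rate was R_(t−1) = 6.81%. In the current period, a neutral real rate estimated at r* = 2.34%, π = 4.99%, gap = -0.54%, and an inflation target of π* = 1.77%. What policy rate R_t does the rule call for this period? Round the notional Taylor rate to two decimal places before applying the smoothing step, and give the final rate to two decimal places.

R^T_t = 2.34 + 4.99 + 0.91 × (4.99 − 1.77) + 0.41 × (-0.54)
   = 2.34 + 4.99 + 2.9302 − 0.2214 = 10.04
R_t = 0.88 × 6.81 + 0.12 × 10.04 = 5.9928 + 1.2048 = 7.20

7.20%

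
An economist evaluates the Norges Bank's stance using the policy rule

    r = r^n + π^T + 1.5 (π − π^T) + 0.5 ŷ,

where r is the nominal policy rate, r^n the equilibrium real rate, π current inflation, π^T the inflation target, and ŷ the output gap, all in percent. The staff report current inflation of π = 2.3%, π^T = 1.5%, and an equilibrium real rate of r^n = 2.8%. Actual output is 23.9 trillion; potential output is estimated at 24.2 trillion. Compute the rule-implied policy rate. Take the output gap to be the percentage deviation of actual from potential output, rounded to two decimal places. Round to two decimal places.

4.88%

Output gap = 100 × (23.9 − 24.2) / 24.2 = -1.24%.
r = 2.80 + 1.50 + 1.5 × (2.30 − 1.50) + 0.5 × (-1.24)
   = 2.80 + 1.5 + 1.2 − 0.62 = 4.88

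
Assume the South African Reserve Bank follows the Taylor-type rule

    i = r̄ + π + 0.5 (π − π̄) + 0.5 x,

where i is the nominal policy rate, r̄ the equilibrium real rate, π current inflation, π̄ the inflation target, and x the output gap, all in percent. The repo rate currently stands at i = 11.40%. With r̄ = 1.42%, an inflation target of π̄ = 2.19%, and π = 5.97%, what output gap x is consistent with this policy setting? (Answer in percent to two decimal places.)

0.5 x = 11.40 − 1.42 − 5.97 − 0.5 × (5.97 − 2.19) = 2.12
x = 2.12 / 0.5 = 4.24

4.24%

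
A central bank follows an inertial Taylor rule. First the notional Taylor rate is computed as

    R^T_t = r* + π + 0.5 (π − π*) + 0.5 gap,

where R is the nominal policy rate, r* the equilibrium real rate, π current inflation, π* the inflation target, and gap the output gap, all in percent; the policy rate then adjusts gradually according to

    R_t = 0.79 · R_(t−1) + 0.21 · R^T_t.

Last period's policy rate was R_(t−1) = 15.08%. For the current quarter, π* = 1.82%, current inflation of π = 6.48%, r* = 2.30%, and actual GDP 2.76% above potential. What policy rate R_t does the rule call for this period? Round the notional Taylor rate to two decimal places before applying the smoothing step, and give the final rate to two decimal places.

14.54%

Output 2.76% above potential → gap = 2.76.
R^T_t = 2.30 + 6.48 + 0.5 × (6.48 − 1.82) + 0.5 × 2.76
   = 2.30 + 6.48 + 2.33 + 1.38 = 12.49
R_t = 0.79 × 15.08 + 0.21 × 12.49 = 11.9132 + 2.6229 = 14.54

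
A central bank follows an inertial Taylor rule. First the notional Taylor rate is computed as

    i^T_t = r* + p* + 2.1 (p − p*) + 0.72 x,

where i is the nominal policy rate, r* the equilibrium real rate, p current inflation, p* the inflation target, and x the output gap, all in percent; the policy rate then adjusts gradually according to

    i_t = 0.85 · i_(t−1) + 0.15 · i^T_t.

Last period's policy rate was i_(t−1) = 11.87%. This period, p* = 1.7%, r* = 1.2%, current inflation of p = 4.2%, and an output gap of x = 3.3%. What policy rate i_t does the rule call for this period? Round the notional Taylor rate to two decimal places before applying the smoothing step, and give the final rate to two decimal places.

11.67%

i^T_t = 1.2 + 1.7 + 2.1 × (4.2 − 1.7) + 0.72 × 3.3
   = 1.2 + 1.7 + 5.25 + 2.376 = 10.53
i_t = 0.85 × 11.87 + 0.15 × 10.53 = 10.0895 + 1.5795 = 11.67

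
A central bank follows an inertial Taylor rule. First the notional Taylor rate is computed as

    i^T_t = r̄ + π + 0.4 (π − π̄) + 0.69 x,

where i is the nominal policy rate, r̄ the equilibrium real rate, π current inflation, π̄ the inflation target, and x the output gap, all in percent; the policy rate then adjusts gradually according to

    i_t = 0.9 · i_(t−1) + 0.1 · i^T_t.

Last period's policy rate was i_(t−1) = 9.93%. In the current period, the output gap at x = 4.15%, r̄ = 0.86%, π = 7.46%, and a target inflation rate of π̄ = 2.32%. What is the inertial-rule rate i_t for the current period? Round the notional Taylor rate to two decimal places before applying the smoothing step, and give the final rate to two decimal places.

10.26%

i^T_t = 0.86 + 7.46 + 0.4 × (7.46 − 2.32) + 0.69 × 4.15
   = 0.86 + 7.46 + 2.056 + 2.8635 = 13.24
i_t = 0.9 × 9.93 + 0.1 × 13.24 = 8.937 + 1.324 = 10.26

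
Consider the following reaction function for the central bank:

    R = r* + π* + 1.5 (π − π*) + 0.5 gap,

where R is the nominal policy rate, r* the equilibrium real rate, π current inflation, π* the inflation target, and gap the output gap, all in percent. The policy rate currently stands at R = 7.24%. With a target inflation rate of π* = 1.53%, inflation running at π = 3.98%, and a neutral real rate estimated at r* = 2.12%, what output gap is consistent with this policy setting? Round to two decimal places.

-0.17%

0.5 gap = 7.24 − 2.12 − 1.53 − 1.5 × (3.98 − 1.53) = -0.085
gap = -0.085 / 0.5 = -0.17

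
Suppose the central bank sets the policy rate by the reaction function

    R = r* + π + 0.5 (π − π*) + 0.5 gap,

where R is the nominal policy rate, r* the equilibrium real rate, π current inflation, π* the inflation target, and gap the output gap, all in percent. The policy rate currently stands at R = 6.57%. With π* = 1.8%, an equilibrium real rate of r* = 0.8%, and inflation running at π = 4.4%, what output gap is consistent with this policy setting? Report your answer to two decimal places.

0.5 gap = 6.57 − 0.8 − 4.4 − 0.5 × (4.4 − 1.8) = 0.07
gap = 0.07 / 0.5 = 0.14

0.14%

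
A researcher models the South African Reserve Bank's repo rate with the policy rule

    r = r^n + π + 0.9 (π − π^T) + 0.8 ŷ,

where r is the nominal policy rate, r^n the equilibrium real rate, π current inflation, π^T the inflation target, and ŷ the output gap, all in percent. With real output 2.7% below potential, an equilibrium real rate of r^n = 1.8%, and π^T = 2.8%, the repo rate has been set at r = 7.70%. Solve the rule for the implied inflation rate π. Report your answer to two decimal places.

5.57%

Output 2.7% below potential → ŷ = -2.7.
Collecting π: r = r^n + (1 + 0.9) π − 0.9 π^T + 0.8 ŷ
1.9 π = 7.70 − 1.8 + 0.9 × 2.8 − 0.8 × (-2.7) = 10.58
π = 10.58 / 1.9 = 5.57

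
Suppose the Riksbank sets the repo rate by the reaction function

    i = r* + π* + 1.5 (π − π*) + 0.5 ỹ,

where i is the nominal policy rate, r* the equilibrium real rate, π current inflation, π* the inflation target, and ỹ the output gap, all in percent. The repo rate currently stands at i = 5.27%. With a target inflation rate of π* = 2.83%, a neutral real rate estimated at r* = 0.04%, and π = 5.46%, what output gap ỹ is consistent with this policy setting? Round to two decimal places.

-3.09%

0.5 ỹ = 5.27 − 0.04 − 2.83 − 1.5 × (5.46 − 2.83) = -1.545
ỹ = -1.545 / 0.5 = -3.09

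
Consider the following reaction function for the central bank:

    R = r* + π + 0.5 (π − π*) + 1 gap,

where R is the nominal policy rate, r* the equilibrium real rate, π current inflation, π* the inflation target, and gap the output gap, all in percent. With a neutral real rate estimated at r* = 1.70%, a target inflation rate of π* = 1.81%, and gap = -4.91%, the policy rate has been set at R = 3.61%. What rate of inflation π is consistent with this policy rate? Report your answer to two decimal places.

Collecting π: R = r* + (1 + 0.5) π − 0.5 π* + 1 gap
1.5 π = 3.61 − 1.70 + 0.5 × 1.81 − 1 × (-4.91) = 7.725
π = 7.725 / 1.5 = 5.15

5.15%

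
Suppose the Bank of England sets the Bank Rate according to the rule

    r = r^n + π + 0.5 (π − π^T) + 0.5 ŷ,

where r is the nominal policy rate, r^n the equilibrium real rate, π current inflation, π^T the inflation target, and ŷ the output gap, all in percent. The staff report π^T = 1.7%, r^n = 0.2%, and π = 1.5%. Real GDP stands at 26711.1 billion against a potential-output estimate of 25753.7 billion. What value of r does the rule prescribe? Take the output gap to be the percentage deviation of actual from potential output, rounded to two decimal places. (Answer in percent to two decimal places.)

Output gap = 100 × (26711.1 − 25753.7) / 25753.7 = 3.72%.
r = 0.20 + 1.50 + 0.5 × (1.50 − 1.70) + 0.5 × 3.72
   = 0.20 + 1.5 − 0.1 + 1.86 = 3.46

3.46%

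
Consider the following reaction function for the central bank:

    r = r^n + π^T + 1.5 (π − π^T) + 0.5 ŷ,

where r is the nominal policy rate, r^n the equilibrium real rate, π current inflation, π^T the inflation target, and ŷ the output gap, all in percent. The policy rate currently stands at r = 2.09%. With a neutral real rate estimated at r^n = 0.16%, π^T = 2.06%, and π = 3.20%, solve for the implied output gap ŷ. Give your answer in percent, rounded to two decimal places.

-3.68%

0.5 ŷ = 2.09 − 0.16 − 2.06 − 1.5 × (3.20 − 2.06) = -1.84
ŷ = -1.84 / 0.5 = -3.68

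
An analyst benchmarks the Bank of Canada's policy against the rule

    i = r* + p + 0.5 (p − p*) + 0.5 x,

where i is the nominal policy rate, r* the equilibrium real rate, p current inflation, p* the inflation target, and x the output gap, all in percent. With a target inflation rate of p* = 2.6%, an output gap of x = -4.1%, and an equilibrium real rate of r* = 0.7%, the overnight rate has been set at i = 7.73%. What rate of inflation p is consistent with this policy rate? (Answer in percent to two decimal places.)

Collecting p: i = r* + (1 + 0.5) p − 0.5 p* + 0.5 x
1.5 p = 7.73 − 0.7 + 0.5 × 2.6 − 0.5 × (-4.1) = 10.38
p = 10.38 / 1.5 = 6.92

6.92%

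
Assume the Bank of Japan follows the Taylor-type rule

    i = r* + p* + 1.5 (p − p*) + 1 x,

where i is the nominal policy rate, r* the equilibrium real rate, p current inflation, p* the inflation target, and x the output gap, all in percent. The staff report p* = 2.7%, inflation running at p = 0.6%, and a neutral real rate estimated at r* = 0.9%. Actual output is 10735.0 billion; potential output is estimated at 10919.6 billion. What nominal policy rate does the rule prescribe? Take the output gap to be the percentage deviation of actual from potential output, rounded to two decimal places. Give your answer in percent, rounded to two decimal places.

-1.24%

Output gap = 100 × (10735.0 − 10919.6) / 10919.6 = -1.69%.
i = 0.90 + 2.70 + 1.5 × (0.60 − 2.70) + 1 × (-1.69)
   = 0.90 + 2.7 − 3.15 − 1.69 = -1.24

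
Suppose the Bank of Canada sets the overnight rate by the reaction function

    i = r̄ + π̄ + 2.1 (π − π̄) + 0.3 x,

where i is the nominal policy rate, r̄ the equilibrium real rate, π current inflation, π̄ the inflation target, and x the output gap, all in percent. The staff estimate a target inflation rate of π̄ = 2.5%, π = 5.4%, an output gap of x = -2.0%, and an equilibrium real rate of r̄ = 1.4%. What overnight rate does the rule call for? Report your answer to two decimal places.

i = 1.4 + 2.5 + 2.1 × (5.4 − 2.5) + 0.3 × (-2.0)
   = 1.4 + 2.5 + 6.09 − 0.6 = 9.39

9.39%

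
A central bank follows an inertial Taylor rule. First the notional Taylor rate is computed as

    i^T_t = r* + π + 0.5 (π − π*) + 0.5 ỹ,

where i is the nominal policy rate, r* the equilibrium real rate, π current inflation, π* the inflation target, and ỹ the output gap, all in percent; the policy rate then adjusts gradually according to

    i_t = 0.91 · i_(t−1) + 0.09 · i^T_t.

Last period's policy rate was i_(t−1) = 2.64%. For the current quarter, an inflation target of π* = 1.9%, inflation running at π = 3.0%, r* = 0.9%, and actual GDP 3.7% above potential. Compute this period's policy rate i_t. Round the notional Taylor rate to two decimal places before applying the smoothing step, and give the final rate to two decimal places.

2.97%

Output 3.7% above potential → ỹ = 3.7.
i^T_t = 0.9 + 3.0 + 0.5 × (3.0 − 1.9) + 0.5 × 3.7
   = 0.9 + 3 + 0.55 + 1.85 = 6.30
i_t = 0.91 × 2.64 + 0.09 × 6.30 = 2.4024 + 0.567 = 2.97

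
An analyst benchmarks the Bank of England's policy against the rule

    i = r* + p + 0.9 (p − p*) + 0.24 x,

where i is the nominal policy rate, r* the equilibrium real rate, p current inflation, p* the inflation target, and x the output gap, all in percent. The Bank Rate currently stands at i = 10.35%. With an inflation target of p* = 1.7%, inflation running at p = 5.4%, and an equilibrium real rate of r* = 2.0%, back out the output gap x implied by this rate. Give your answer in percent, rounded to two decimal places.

0.24 x = 10.35 − 2.0 − 5.4 − 0.9 × (5.4 − 1.7) = -0.38
x = -0.38 / 0.24 = -1.58

-1.58%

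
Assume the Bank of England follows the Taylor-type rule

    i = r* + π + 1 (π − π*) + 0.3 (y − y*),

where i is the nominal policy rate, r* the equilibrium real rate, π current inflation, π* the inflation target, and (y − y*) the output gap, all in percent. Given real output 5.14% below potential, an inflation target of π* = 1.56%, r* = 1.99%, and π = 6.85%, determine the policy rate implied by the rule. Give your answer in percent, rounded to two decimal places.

12.59%

Output 5.14% below potential → (y − y*) = -5.14.
i = 1.99 + 6.85 + 1 × (6.85 − 1.56) + 0.3 × (-5.14)
   = 1.99 + 6.85 + 5.29 − 1.542 = 12.59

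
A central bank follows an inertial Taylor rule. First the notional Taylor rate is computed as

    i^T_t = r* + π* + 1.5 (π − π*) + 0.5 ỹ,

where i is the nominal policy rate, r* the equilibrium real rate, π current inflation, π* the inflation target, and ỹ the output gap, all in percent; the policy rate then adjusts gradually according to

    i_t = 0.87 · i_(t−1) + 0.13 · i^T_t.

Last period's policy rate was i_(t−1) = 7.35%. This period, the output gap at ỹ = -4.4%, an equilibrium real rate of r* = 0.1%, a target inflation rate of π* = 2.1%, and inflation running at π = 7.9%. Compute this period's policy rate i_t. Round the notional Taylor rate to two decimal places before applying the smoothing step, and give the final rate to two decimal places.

i^T_t = 0.1 + 2.1 + 1.5 × (7.9 − 2.1) + 0.5 × (-4.4)
   = 0.1 + 2.1 + 8.7 − 2.2 = 8.70
i_t = 0.87 × 7.35 + 0.13 × 8.70 = 6.3945 + 1.131 = 7.53

7.53%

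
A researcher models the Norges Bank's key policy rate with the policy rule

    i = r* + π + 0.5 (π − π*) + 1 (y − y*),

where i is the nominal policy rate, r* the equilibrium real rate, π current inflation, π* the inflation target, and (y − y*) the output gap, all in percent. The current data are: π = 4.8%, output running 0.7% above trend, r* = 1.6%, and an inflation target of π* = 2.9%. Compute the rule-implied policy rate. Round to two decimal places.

Output 0.7% above potential → (y − y*) = 0.7.
i = 1.6 + 4.8 + 0.5 × (4.8 − 2.9) + 1 × 0.7
   = 1.6 + 4.8 + 0.95 + 0.7 = 8.05

8.05%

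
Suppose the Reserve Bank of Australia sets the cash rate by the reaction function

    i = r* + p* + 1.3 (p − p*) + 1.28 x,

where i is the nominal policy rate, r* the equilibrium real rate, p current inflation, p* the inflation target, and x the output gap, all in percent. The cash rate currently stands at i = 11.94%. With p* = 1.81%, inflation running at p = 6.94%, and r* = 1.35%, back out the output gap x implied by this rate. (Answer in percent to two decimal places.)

1.28 x = 11.94 − 1.35 − 1.81 − 1.3 × (6.94 − 1.81) = 2.111
x = 2.111 / 1.28 = 1.65

1.65%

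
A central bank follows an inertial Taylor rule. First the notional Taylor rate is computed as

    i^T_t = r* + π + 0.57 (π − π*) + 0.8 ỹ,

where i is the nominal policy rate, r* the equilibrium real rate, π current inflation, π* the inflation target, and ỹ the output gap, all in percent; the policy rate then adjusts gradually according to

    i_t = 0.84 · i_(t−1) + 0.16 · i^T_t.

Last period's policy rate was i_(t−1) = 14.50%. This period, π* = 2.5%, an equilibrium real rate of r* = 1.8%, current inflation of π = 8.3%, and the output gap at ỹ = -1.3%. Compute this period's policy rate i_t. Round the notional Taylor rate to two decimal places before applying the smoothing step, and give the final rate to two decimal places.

14.16%

i^T_t = 1.8 + 8.3 + 0.57 × (8.3 − 2.5) + 0.8 × (-1.3)
   = 1.8 + 8.3 + 3.306 − 1.04 = 12.37
i_t = 0.84 × 14.50 + 0.16 × 12.37 = 12.18 + 1.9792 = 14.16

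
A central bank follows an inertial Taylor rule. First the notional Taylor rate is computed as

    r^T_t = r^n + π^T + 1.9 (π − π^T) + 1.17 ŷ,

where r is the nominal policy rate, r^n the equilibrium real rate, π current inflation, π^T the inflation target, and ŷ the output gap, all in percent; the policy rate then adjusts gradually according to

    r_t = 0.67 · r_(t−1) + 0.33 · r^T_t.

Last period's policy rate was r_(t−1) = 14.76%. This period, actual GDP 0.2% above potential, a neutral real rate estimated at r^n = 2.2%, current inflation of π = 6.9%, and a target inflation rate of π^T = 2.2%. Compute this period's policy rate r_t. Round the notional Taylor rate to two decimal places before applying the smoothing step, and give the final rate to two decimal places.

14.36%

Output 0.2% above potential → ŷ = 0.2.
r^T_t = 2.2 + 2.2 + 1.9 × (6.9 − 2.2) + 1.17 × 0.2
   = 2.2 + 2.2 + 8.93 + 0.234 = 13.56
r_t = 0.67 × 14.76 + 0.33 × 13.56 = 9.8892 + 4.4748 = 14.36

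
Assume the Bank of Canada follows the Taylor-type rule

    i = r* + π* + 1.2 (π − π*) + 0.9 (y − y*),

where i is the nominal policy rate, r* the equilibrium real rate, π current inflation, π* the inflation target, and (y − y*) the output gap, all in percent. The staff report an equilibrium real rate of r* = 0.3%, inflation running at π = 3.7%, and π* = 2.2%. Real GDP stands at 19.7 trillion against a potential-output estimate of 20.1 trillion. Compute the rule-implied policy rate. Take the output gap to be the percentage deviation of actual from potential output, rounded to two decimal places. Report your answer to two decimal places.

Output gap = 100 × (19.7 − 20.1) / 20.1 = -1.99%.
i = 0.30 + 2.20 + 1.2 × (3.70 − 2.20) + 0.9 × (-1.99)
   = 0.30 + 2.2 + 1.8 − 1.791 = 2.51

2.51%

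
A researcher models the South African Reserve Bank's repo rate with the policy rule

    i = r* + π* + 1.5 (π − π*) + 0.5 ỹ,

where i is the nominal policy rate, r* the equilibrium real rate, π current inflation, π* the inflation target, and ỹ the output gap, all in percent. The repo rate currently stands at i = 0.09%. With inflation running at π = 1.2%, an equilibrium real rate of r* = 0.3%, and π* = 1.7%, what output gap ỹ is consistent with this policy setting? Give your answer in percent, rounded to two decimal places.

-2.32%

0.5 ỹ = 0.09 − 0.3 − 1.7 − 1.5 × (1.2 − 1.7) = -1.16
ỹ = -1.16 / 0.5 = -2.32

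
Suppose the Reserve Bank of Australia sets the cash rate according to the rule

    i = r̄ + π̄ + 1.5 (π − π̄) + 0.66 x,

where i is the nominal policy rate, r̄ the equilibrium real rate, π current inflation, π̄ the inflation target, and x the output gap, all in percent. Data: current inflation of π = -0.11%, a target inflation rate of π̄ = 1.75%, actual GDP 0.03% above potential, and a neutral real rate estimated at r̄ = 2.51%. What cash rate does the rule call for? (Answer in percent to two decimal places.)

1.49%

Output 0.03% above potential → x = 0.03.
i = 2.51 + 1.75 + 1.5 × (-0.11 − 1.75) + 0.66 × 0.03
   = 2.51 + 1.75 − 2.79 + 0.0198 = 1.49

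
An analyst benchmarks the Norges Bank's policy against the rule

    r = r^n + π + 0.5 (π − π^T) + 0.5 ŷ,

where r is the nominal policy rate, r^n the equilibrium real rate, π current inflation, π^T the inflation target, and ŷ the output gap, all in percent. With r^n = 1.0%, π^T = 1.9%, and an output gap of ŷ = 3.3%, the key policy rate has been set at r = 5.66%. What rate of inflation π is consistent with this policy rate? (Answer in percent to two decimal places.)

2.64%

Collecting π: r = r^n + (1 + 0.5) π − 0.5 π^T + 0.5 ŷ
1.5 π = 5.66 − 1.0 + 0.5 × 1.9 − 0.5 × 3.3 = 3.96
π = 3.96 / 1.5 = 2.64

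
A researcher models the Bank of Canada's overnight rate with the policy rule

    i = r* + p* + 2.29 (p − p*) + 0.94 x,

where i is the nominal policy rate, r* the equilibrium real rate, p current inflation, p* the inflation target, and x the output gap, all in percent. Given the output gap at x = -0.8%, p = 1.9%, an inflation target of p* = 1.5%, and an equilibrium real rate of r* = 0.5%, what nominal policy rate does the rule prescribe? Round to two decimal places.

i = 0.5 + 1.5 + 2.29 × (1.9 − 1.5) + 0.94 × (-0.8)
   = 0.5 + 1.5 + 0.916 − 0.752 = 2.16

2.16%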